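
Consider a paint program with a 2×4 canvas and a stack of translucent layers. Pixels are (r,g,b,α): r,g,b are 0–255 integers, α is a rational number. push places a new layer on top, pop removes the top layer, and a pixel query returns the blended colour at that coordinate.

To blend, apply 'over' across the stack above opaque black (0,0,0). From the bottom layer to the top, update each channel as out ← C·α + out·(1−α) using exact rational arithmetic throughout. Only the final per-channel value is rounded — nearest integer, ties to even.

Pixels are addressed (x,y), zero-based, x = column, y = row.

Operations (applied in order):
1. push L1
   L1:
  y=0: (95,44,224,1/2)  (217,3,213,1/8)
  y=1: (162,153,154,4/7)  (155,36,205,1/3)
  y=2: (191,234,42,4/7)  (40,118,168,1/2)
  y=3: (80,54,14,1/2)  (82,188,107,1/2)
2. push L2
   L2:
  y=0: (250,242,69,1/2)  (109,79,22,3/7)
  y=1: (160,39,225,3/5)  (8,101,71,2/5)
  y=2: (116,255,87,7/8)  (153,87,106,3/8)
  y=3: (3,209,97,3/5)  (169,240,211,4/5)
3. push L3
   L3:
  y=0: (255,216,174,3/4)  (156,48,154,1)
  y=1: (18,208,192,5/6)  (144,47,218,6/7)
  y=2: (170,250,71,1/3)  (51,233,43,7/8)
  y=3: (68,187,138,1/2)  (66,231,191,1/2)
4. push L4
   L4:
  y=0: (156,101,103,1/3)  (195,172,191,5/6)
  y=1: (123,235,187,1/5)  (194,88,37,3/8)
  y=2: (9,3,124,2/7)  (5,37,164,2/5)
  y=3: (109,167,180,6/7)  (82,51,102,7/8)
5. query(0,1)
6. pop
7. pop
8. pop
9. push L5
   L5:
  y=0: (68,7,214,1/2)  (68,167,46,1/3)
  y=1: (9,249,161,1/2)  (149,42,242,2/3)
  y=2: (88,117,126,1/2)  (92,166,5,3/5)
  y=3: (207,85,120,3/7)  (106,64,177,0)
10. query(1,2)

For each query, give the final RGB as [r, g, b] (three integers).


(0,1) stack=L1,L2,L3,L4; from [0,0,0]:
L1 α=4/7: [648/7, 612/7, 88]
L2 α=3/5: [4656/35, 2043/35, 851/5]
L3 α=5/6: [1301/35, 38443/210, 5651/30]
L4 α=1/5: [9509/175, 101561/525, 14107/75]
→ [54, 193, 188]

(1,2) stack=L1,L5; from [0,0,0]:
L1 α=1/2: [20, 59, 84]
L5 α=3/5: [316/5, 616/5, 183/5]
→ [63, 123, 37]


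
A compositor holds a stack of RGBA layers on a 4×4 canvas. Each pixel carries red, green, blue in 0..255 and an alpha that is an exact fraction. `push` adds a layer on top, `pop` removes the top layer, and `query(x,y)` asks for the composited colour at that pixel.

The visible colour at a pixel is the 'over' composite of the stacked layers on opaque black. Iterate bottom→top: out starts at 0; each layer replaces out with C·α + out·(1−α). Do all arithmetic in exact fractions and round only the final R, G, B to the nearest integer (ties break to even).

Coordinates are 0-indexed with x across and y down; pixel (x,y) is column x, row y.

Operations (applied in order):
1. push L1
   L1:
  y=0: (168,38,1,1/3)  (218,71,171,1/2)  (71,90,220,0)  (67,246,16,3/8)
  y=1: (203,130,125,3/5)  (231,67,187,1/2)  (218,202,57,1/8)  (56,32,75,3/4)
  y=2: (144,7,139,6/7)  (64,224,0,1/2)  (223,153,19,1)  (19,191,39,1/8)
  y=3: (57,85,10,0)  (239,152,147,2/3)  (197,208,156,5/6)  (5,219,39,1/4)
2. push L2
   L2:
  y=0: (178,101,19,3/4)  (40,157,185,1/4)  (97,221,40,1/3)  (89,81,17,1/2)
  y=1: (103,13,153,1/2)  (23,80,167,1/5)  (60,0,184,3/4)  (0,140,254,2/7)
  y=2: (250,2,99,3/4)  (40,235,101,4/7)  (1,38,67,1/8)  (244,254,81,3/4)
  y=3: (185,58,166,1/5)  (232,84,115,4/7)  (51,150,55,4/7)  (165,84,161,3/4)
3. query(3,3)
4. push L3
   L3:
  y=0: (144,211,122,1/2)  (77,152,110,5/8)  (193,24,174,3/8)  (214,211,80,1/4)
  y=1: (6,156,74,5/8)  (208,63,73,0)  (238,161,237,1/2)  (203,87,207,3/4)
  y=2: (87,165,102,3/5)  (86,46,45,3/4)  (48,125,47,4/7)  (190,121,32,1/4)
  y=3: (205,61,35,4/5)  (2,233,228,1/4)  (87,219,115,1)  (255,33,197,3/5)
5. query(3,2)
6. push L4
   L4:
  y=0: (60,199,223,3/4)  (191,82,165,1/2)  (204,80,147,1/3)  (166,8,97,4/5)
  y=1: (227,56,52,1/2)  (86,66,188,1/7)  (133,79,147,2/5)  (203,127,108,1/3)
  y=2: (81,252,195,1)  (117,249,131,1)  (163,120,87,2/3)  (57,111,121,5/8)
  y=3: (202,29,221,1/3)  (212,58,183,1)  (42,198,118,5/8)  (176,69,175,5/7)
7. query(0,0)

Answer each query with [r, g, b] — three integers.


(3,3) stack=L1,L2; from [0,0,0]:
L1 α=1/4: [5/4, 219/4, 39/4]
L2 α=3/4: [1985/16, 1227/16, 1971/16]
rounded: [124, 77, 123]

(3,2) stack=L1,L2,L3; from [0,0,0]:
+L1 (α=1/8) → [19/8, 191/8, 39/8]
+L2 (α=3/4) → [5875/32, 6287/32, 1983/32]
+L3 (α=1/4) → [23705/128, 22733/128, 6973/128]
→ [185, 178, 54]

query (0,0) [L1,L2,L3,L4] — begin 0,0,0
L1 α=1/3: [56, 38/3, 1/3]
L2 α=3/4: [295/2, 947/12, 43/3]
L3 α=1/2: [583/4, 3479/24, 409/6]
L4 α=3/4: [1303/16, 17807/96, 4423/24]
→ [81, 185, 184]


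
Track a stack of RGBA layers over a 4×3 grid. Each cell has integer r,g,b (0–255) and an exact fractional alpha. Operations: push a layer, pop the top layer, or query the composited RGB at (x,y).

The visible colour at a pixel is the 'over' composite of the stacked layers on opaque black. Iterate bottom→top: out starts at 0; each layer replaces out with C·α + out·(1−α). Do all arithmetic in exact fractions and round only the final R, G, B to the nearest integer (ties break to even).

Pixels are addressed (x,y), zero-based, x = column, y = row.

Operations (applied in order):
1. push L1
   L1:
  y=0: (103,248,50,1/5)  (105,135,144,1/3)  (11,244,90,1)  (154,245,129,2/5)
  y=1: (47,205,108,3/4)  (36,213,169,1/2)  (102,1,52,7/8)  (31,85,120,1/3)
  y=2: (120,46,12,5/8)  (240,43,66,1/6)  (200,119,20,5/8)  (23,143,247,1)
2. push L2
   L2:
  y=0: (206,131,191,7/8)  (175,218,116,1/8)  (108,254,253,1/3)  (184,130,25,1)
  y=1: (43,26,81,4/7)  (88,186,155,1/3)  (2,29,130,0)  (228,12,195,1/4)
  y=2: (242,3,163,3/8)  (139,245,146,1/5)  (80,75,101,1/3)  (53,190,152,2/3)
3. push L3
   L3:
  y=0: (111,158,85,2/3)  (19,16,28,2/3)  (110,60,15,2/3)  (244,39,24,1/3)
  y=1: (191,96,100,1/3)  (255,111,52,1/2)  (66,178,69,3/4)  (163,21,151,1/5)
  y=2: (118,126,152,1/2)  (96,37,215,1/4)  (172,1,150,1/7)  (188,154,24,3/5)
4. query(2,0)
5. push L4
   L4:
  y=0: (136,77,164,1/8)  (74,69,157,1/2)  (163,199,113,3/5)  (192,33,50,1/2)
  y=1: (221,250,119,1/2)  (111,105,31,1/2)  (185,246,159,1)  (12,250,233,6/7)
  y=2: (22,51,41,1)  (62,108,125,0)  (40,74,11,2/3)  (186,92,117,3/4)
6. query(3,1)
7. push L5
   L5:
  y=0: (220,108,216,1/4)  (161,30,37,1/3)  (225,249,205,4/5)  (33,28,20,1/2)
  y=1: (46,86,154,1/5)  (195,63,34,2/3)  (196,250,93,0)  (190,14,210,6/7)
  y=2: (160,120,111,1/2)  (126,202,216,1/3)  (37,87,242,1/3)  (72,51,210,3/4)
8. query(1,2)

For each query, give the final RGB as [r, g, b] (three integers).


query (2,0) [L1,L2,L3] — begin 0,0,0
after L1 α=1: [11, 244, 90]
after L2 α=1/3: [130/3, 742/3, 433/3]
after L3 α=2/3: [790/9, 1102/9, 523/9]
= [88, 122, 58]

query (3,1) [L1,L2,L3,L4] — begin 0,0,0
after L1 α=1/3: [31/3, 85/3, 40]
after L2 α=1/4: [259/4, 97/4, 315/4]
after L3 α=1/5: [422/5, 118/5, 466/5]
after L4 α=6/7: [782/35, 7618/35, 7456/35]
→ [22, 218, 213]

query (1,2) [L1,L2,L3,L4,L5] — begin 0,0,0
L1 α=1/6: [40, 43/6, 11]
L2 α=1/5: [299/5, 821/15, 38]
L3 α=1/4: [1377/20, 503/10, 329/4]
L4 α=0: [1377/20, 503/10, 329/4]
L5 α=1/3: [879/10, 1513/15, 761/6]
= [88, 101, 127]


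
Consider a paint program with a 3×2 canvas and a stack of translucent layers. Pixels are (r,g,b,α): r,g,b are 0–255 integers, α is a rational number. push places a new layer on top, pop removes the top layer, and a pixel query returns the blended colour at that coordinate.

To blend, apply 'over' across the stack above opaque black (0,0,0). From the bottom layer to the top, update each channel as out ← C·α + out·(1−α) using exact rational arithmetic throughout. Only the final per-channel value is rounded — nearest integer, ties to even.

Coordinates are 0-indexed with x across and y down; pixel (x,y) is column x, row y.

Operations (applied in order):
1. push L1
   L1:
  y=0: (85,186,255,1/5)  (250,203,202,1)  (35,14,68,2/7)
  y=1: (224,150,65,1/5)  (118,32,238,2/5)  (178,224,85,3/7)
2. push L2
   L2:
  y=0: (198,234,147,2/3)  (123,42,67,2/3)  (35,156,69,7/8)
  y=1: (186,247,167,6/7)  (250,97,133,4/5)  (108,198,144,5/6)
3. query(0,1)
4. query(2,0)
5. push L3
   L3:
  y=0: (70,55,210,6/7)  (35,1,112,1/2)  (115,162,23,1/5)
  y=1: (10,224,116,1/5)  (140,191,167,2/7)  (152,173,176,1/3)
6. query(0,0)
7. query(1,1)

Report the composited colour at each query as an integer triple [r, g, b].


at x=0,y=1 over L1,L2:
after L1 α=1/5: [224/5, 30, 13]
after L2 α=6/7: [5804/35, 216, 145]
rounded: [166, 216, 145]

(2,0) stack=L1,L2; from [0,0,0]:
+L1 (α=2/7) → [10, 4, 136/7]
+L2 (α=7/8) → [255/8, 137, 3517/56]
rounded: [32, 137, 63]

query (0,0) [L1,L2,L3] — begin 0,0,0
+L1 (α=1/5) → [17, 186/5, 51]
+L2 (α=2/3) → [413/3, 842/5, 115]
+L3 (α=6/7) → [239/3, 356/5, 1375/7]
= [80, 71, 196]

at x=1,y=1 over L1,L2,L3:
L1 α=2/5: [236/5, 64/5, 476/5]
L2 α=4/5: [5236/25, 2004/25, 3136/25]
L3 α=2/7: [948/5, 3914/35, 4806/35]
rounded: [190, 112, 137]


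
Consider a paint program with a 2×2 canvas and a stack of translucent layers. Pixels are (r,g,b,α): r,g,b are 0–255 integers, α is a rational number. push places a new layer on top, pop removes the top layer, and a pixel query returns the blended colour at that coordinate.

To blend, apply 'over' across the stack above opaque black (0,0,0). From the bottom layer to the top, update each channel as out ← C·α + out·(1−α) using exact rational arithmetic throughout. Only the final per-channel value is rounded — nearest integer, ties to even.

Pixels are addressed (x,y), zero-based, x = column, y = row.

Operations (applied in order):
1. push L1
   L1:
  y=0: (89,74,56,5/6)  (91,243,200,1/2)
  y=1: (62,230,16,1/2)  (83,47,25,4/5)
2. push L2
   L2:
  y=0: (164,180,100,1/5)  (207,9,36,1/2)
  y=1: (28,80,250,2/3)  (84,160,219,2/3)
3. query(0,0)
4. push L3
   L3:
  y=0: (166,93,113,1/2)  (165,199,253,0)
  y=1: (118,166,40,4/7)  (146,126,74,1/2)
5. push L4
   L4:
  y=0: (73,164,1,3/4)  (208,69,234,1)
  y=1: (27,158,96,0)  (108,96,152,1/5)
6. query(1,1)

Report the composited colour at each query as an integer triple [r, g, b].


at x=0,y=0 over L1,L2:
L1 α=5/6: [445/6, 185/3, 140/3]
L2 α=1/5: [1382/15, 256/3, 172/3]
= [92, 85, 57]

query (1,1) [L1,L2,L3,L4] — begin 0,0,0
L1 α=4/5: [332/5, 188/5, 20]
L2 α=2/3: [1172/15, 596/5, 458/3]
L3 α=1/2: [1681/15, 613/5, 340/3]
L4 α=1/5: [8344/75, 2932/25, 1816/15]
rounded: [111, 117, 121]


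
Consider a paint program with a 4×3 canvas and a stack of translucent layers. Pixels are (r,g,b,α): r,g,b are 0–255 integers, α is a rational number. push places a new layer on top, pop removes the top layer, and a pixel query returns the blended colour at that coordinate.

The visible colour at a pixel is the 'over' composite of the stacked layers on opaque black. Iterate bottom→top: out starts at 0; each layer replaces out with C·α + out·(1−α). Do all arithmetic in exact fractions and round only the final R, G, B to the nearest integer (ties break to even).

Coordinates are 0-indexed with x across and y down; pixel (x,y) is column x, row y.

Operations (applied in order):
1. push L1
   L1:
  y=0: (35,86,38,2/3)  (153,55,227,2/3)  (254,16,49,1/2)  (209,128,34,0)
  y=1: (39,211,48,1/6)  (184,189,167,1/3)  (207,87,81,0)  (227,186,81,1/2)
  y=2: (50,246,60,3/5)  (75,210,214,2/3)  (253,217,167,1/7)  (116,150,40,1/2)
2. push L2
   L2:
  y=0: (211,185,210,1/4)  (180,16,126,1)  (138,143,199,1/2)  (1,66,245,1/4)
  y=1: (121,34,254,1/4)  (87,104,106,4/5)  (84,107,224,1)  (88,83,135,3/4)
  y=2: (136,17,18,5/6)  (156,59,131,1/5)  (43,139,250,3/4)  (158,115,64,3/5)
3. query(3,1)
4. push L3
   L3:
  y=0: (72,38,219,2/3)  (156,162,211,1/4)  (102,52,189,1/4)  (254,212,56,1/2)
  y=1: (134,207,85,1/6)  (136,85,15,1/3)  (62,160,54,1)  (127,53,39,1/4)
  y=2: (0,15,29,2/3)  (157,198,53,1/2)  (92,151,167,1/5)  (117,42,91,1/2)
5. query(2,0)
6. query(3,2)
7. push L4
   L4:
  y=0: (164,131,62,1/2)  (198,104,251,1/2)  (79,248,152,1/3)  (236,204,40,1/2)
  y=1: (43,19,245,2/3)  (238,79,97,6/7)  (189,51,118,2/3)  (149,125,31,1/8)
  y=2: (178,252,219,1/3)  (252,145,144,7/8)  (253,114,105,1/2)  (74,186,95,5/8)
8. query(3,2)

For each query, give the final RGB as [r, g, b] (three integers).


at x=3,y=1 over L1,L2:
L1 α=1/2: [227/2, 93, 81/2]
L2 α=3/4: [755/8, 171/2, 891/8]
rounded: [94, 86, 111]

at x=2,y=0 over L1,L2,L3:
+L1 (α=1/2) → [127, 8, 49/2]
+L2 (α=1/2) → [265/2, 151/2, 447/4]
+L3 (α=1/4) → [999/8, 557/8, 2097/16]
rounded: [125, 70, 131]

query (3,2) [L1,L2,L3] — begin 0,0,0
L1 α=1/2: [58, 75, 20]
L2 α=3/5: [118, 99, 232/5]
L3 α=1/2: [235/2, 141/2, 687/10]
= [118, 70, 69]

query (3,2) [L1,L2,L3,L4] — begin 0,0,0
+L1 (α=1/2) → [58, 75, 20]
+L2 (α=3/5) → [118, 99, 232/5]
+L3 (α=1/2) → [235/2, 141/2, 687/10]
+L4 (α=5/8) → [1445/16, 2283/16, 6811/80]
→ [90, 143, 85]


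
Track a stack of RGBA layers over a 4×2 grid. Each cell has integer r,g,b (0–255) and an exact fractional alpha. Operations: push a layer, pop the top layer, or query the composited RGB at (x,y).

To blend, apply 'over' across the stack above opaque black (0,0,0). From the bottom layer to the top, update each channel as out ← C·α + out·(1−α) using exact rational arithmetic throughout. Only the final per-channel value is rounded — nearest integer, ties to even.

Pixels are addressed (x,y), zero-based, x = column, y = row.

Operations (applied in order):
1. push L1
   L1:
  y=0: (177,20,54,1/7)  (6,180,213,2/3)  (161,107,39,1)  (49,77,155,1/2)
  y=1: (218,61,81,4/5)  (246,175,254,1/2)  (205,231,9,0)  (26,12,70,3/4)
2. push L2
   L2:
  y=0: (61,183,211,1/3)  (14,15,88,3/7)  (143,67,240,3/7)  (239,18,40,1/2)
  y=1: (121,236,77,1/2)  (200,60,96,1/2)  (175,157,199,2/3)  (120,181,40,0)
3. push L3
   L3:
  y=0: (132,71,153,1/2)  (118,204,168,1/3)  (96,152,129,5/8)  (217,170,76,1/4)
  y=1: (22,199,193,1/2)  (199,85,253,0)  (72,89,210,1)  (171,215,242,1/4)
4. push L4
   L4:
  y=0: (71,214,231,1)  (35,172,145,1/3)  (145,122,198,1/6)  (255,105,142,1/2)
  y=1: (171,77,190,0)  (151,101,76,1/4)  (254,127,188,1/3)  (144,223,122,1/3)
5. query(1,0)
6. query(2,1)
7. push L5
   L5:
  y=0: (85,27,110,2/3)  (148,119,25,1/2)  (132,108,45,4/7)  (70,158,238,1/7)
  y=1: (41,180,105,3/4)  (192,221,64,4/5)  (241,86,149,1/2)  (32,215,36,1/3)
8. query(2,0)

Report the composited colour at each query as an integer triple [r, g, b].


at x=1,y=0 over L1,L2,L3,L4:
L1 α=2/3: [4, 120, 142]
L2 α=3/7: [58/7, 75, 832/7]
L3 α=1/3: [314/7, 118, 2840/21]
L4 α=1/3: [291/7, 136, 8725/63]
rounded: [42, 136, 138]

query (2,1) [L1,L2,L3,L4] — begin 0,0,0
after L1 α=0: [0, 0, 0]
after L2 α=2/3: [350/3, 314/3, 398/3]
after L3 α=1: [72, 89, 210]
after L4 α=1/3: [398/3, 305/3, 608/3]
= [133, 102, 203]

at x=2,y=0 over L1,L2,L3,L4,L5:
after L1 α=1: [161, 107, 39]
after L2 α=3/7: [1073/7, 629/7, 876/7]
after L3 α=5/8: [6579/56, 7207/56, 7143/56]
after L4 α=1/6: [41015/336, 14289/112, 15601/112]
after L5 α=4/7: [100151/784, 91251/784, 66963/784]
= [128, 116, 85]


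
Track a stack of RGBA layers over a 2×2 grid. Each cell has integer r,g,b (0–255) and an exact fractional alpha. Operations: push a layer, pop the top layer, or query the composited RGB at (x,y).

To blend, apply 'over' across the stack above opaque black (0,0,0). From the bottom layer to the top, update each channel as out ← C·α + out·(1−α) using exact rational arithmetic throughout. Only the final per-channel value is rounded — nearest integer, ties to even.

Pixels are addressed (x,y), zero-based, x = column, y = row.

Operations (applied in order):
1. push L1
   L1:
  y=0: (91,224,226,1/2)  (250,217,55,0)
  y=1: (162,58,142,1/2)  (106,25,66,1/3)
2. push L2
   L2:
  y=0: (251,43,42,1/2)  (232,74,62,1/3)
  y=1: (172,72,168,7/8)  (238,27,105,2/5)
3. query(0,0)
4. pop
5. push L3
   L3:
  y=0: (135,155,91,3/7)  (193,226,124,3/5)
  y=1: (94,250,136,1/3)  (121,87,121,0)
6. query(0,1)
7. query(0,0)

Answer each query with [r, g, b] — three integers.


at x=0,y=0 over L1,L2:
+L1 (α=1/2) → [91/2, 112, 113]
+L2 (α=1/2) → [593/4, 155/2, 155/2]
→ [148, 78, 78]

query (0,1) [L1,L3] — begin 0,0,0
after L1 α=1/2: [81, 29, 71]
after L3 α=1/3: [256/3, 308/3, 278/3]
→ [85, 103, 93]

query (0,0) [L1,L3] — begin 0,0,0
+L1 (α=1/2) → [91/2, 112, 113]
+L3 (α=3/7) → [587/7, 913/7, 725/7]
= [84, 130, 104]


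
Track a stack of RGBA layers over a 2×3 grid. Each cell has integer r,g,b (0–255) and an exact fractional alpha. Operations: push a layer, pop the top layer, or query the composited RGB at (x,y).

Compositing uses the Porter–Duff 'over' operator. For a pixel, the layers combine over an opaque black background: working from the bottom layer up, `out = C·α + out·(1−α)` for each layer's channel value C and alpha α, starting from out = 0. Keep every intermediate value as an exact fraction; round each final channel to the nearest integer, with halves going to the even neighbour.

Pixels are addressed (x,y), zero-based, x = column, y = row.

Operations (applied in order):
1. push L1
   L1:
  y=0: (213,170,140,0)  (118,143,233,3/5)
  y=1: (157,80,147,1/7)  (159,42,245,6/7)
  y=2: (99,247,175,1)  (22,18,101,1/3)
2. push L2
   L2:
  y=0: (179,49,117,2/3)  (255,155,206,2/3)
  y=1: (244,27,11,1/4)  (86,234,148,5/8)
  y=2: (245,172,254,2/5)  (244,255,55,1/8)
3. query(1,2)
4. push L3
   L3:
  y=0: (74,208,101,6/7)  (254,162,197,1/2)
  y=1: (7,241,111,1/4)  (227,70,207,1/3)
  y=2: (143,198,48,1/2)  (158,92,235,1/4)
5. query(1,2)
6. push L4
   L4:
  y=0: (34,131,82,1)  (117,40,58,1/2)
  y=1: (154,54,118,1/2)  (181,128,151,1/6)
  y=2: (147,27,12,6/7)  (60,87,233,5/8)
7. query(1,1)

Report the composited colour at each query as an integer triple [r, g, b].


at x=1,y=2 over L1,L2:
L1 α=1/3: [22/3, 6, 101/3]
L2 α=1/8: [443/12, 297/8, 109/3]
rounded: [37, 37, 36]

(1,2) stack=L1,L2,L3; from [0,0,0]:
+L1 (α=1/3) → [22/3, 6, 101/3]
+L2 (α=1/8) → [443/12, 297/8, 109/3]
+L3 (α=1/4) → [1075/16, 1627/32, 86]
→ [67, 51, 86]

(1,1) stack=L1,L2,L3,L4; from [0,0,0]:
L1 α=6/7: [954/7, 36, 210]
L2 α=5/8: [734/7, 639/4, 685/4]
L3 α=1/3: [1019/7, 779/6, 1099/6]
L4 α=1/6: [3181/21, 4663/36, 6401/36]
= [151, 130, 178]


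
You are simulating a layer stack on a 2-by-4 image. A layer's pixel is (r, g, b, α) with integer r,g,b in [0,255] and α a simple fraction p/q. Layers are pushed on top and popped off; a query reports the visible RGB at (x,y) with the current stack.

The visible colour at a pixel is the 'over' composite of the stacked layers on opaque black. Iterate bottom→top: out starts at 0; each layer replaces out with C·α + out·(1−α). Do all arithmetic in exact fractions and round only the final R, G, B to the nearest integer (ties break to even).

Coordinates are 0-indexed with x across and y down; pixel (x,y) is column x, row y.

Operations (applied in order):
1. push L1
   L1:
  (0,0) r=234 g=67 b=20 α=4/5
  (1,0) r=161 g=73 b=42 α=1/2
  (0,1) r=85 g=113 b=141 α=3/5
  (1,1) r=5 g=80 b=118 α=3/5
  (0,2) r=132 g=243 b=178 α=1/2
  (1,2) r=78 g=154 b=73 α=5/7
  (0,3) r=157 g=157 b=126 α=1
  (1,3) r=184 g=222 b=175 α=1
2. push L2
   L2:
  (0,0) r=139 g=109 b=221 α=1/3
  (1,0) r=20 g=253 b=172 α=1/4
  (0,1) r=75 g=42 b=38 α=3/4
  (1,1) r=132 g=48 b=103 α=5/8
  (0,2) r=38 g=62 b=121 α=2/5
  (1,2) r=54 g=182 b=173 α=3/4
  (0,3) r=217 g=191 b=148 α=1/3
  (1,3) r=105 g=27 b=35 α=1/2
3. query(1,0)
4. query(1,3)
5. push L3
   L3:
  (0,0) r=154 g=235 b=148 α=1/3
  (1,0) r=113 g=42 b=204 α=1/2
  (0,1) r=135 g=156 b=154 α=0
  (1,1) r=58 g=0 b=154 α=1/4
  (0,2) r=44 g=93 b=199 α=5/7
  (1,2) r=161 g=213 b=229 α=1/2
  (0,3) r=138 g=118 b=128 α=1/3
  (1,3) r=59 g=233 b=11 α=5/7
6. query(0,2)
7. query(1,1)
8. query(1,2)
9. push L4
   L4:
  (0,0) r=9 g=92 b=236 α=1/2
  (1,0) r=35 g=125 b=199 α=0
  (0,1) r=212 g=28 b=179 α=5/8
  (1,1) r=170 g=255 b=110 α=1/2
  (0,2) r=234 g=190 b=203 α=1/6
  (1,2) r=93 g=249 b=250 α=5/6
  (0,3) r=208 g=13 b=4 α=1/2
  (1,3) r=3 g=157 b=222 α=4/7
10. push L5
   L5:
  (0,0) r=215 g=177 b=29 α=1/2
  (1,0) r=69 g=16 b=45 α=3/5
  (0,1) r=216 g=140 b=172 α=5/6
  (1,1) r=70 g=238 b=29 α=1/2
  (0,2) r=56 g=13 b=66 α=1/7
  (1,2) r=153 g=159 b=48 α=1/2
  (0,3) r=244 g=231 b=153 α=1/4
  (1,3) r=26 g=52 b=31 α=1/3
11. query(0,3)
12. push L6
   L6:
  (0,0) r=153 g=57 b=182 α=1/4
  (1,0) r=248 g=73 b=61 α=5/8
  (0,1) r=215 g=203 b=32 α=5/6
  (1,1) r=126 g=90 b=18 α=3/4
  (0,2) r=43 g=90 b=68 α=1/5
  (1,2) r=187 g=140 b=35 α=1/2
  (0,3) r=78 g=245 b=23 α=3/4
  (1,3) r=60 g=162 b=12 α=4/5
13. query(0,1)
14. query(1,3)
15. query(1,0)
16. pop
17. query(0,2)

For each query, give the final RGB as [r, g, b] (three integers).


at x=1,y=0 over L1,L2:
+L1 (α=1/2) → [161/2, 73/2, 21]
+L2 (α=1/4) → [523/8, 725/8, 235/4]
→ [65, 91, 59]

query (1,3) [L1,L2] — begin 0,0,0
L1 α=1: [184, 222, 175]
L2 α=1/2: [289/2, 249/2, 105]
= [144, 124, 105]

at x=0,y=2 over L1,L2,L3:
after L1 α=1/2: [66, 243/2, 89]
after L2 α=2/5: [274/5, 977/10, 509/5]
after L3 α=5/7: [1648/35, 3302/35, 5993/35]
→ [47, 94, 171]

at x=1,y=1 over L1,L2,L3:
after L1 α=3/5: [3, 48, 354/5]
after L2 α=5/8: [669/8, 48, 3637/40]
after L3 α=1/4: [2471/32, 36, 17071/160]
= [77, 36, 107]

(1,2) stack=L1,L2,L3; from [0,0,0]:
after L1 α=5/7: [390/7, 110, 365/7]
after L2 α=3/4: [381/7, 164, 1999/14]
after L3 α=1/2: [754/7, 377/2, 5205/28]
rounded: [108, 188, 186]

at x=0,y=3 over L1,L2,L3,L4,L5:
L1 α=1: [157, 157, 126]
L2 α=1/3: [177, 505/3, 400/3]
L3 α=1/3: [164, 1364/9, 1184/9]
L4 α=1/2: [186, 1481/18, 610/9]
L5 α=1/4: [401/2, 2867/24, 1069/12]
→ [200, 119, 89]

at x=0,y=1 over L1,L2,L3,L4,L5,L6:
+L1 (α=3/5) → [51, 339/5, 423/5]
+L2 (α=3/4) → [69, 969/20, 993/20]
+L3 (α=0) → [69, 969/20, 993/20]
+L4 (α=5/8) → [1267/8, 5707/160, 20879/160]
+L5 (α=5/6) → [9907/48, 117707/960, 158479/960]
+L6 (α=5/6) → [61507/288, 1092107/5760, 312079/5760]
rounded: [214, 190, 54]

query (1,3) [L1,L2,L3,L4,L5,L6] — begin 0,0,0
+L1 (α=1) → [184, 222, 175]
+L2 (α=1/2) → [289/2, 249/2, 105]
+L3 (α=5/7) → [584/7, 202, 265/7]
+L4 (α=4/7) → [1836/49, 1234/7, 7011/49]
+L5 (α=1/3) → [4946/147, 944/7, 15541/147]
+L6 (α=4/5) → [40226/735, 1096/7, 22597/735]
rounded: [55, 157, 31]

at x=1,y=0 over L1,L2,L3,L4,L5,L6:
L1 α=1/2: [161/2, 73/2, 21]
L2 α=1/4: [523/8, 725/8, 235/4]
L3 α=1/2: [1427/16, 1061/16, 1051/8]
L4 α=0: [1427/16, 1061/16, 1051/8]
L5 α=3/5: [3083/40, 289/8, 1591/20]
L6 α=5/8: [58849/320, 3787/64, 10873/160]
= [184, 59, 68]

at x=0,y=2 over L1,L2,L3,L4,L5:
L1 α=1/2: [66, 243/2, 89]
L2 α=2/5: [274/5, 977/10, 509/5]
L3 α=5/7: [1648/35, 3302/35, 5993/35]
L4 α=1/6: [1643/21, 772/7, 3707/21]
L5 α=1/7: [3678/49, 4723/49, 7876/49]
= [75, 96, 161]


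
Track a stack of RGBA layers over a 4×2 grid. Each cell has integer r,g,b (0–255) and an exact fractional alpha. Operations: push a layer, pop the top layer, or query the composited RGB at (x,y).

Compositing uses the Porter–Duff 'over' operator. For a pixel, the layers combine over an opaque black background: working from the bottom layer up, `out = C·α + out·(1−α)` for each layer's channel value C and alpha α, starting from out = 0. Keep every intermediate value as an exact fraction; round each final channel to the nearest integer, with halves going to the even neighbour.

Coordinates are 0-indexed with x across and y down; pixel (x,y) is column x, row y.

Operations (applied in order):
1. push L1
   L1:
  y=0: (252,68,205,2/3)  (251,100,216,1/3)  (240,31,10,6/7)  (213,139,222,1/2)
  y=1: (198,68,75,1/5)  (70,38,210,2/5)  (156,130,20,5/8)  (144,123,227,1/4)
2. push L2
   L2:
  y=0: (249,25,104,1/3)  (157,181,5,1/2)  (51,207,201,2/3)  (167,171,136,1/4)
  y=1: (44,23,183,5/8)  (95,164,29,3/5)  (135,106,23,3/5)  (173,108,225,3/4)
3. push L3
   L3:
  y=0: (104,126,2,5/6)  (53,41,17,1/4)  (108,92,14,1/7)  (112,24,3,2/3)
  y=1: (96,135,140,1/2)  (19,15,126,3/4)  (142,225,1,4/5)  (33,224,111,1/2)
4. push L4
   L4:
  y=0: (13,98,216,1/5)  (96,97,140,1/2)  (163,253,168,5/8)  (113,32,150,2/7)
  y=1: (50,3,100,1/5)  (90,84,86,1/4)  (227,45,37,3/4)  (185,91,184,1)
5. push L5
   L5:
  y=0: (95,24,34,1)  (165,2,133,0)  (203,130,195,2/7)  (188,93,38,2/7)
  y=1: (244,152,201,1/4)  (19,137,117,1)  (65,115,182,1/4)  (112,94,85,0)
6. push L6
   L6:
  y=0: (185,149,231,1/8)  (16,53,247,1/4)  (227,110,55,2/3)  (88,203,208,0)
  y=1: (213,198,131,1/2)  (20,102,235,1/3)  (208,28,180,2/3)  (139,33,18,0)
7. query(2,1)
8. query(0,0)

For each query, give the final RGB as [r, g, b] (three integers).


(2,1) stack=L1,L2,L3,L4,L5,L6; from [0,0,0]:
after L1 α=5/8: [195/2, 325/4, 25/2]
after L2 α=3/5: [120, 961/10, 94/5]
after L3 α=4/5: [688/5, 9961/50, 114/25]
after L4 α=3/4: [4093/20, 16711/200, 2889/100]
after L5 α=1/4: [13579/80, 73133/800, 26867/400]
after L6 α=2/3: [46859/240, 39311/800, 170867/1200]
= [195, 49, 142]

(0,0) stack=L1,L2,L3,L4,L5,L6; from [0,0,0]:
after L1 α=2/3: [168, 136/3, 410/3]
after L2 α=1/3: [195, 347/9, 1132/9]
after L3 α=5/6: [715/6, 6017/54, 611/27]
after L4 α=1/5: [1469/15, 2936/27, 8276/135]
after L5 α=1: [95, 24, 34]
after L6 α=1/8: [425/4, 317/8, 469/8]
→ [106, 40, 59]


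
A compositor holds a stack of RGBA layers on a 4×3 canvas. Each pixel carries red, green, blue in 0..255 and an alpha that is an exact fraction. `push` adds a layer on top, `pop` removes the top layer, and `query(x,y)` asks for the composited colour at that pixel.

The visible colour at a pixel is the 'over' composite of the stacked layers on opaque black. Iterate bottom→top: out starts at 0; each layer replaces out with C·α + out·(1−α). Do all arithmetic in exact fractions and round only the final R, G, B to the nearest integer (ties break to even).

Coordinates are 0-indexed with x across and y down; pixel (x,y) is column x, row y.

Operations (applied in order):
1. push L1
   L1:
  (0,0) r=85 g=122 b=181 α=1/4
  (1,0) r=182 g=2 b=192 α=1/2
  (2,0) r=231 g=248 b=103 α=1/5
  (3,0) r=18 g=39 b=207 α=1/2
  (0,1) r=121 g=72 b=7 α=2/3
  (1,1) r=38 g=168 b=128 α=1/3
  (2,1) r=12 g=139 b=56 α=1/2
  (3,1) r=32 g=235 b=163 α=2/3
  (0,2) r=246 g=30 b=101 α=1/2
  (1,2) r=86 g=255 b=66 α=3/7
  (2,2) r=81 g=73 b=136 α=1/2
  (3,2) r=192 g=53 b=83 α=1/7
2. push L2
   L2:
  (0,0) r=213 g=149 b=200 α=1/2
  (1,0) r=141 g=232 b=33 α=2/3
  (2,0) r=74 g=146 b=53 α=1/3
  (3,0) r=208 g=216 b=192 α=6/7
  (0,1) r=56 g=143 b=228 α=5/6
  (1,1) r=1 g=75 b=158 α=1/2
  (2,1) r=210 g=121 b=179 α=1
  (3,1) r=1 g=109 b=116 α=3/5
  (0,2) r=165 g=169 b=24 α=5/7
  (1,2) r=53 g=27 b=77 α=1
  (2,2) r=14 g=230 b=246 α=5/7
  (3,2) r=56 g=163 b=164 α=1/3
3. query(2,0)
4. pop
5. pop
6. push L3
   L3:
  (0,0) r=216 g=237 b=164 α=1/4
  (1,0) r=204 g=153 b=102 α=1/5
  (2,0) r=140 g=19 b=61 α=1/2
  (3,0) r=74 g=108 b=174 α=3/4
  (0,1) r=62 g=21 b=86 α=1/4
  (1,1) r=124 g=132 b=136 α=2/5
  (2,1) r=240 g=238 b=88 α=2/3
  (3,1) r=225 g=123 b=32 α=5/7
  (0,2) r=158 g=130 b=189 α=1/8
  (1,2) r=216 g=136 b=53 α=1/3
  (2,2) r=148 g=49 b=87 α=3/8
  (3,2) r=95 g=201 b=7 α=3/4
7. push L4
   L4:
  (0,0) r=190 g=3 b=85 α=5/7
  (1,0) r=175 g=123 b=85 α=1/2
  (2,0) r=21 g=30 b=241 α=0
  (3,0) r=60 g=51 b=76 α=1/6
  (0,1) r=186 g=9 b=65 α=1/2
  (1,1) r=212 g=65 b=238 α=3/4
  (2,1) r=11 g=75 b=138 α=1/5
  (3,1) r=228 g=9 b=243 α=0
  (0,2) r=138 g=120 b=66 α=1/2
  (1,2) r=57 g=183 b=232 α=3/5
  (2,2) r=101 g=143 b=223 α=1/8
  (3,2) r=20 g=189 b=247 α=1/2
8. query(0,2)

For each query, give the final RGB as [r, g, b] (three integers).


at x=2,y=0 over L1,L2:
+L1 (α=1/5) → [231/5, 248/5, 103/5]
+L2 (α=1/3) → [832/15, 1226/15, 157/5]
= [55, 82, 31]

at x=0,y=2 over L3,L4:
+L3 (α=1/8) → [79/4, 65/4, 189/8]
+L4 (α=1/2) → [631/8, 545/8, 717/16]
= [79, 68, 45]


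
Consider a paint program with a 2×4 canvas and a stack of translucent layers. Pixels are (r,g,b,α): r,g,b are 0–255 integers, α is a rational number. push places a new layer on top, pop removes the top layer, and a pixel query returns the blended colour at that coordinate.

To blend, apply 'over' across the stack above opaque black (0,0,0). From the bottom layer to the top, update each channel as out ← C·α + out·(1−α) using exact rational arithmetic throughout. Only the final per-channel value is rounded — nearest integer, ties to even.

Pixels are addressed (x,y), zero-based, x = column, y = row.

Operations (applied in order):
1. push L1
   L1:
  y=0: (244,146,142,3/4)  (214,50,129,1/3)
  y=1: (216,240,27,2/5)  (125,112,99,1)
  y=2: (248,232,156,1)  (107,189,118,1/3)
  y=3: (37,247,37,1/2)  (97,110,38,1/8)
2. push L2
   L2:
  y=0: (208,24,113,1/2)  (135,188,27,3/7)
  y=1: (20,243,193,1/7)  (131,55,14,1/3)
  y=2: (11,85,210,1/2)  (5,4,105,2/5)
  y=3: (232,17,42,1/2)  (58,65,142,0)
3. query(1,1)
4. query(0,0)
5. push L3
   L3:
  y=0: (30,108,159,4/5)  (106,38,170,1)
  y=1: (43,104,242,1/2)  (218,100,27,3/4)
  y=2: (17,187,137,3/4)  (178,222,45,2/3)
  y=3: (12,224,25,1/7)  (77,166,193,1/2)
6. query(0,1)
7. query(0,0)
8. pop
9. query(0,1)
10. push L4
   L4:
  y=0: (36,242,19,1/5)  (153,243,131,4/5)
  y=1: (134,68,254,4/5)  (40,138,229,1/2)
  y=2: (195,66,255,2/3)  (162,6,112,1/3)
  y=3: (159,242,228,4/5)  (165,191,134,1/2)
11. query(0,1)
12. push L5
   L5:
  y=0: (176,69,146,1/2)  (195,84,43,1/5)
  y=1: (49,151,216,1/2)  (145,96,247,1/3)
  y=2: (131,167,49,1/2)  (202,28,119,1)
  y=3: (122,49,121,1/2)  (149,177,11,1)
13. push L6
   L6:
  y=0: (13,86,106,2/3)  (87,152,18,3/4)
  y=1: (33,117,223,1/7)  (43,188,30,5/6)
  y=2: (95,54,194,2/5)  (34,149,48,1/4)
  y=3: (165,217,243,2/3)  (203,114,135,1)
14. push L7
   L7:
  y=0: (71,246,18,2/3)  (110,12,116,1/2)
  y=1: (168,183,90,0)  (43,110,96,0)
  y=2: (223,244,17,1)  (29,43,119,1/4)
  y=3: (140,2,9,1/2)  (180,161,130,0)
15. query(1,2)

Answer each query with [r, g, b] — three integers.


(1,1) stack=L1,L2; from [0,0,0]:
L1 α=1: [125, 112, 99]
L2 α=1/3: [127, 93, 212/3]
rounded: [127, 93, 71]

at x=0,y=0 over L1,L2:
+L1 (α=3/4) → [183, 219/2, 213/2]
+L2 (α=1/2) → [391/2, 267/4, 439/4]
= [196, 67, 110]

(0,1) stack=L1,L2,L3; from [0,0,0]:
after L1 α=2/5: [432/5, 96, 54/5]
after L2 α=1/7: [2692/35, 117, 1289/35]
after L3 α=1/2: [4197/70, 221/2, 9759/70]
→ [60, 110, 139]

at x=0,y=0 over L1,L2,L3:
+L1 (α=3/4) → [183, 219/2, 213/2]
+L2 (α=1/2) → [391/2, 267/4, 439/4]
+L3 (α=4/5) → [631/10, 399/4, 2983/20]
→ [63, 100, 149]

query (0,1) [L1,L2] — begin 0,0,0
+L1 (α=2/5) → [432/5, 96, 54/5]
+L2 (α=1/7) → [2692/35, 117, 1289/35]
→ [77, 117, 37]

(0,1) stack=L1,L2,L4; from [0,0,0]:
L1 α=2/5: [432/5, 96, 54/5]
L2 α=1/7: [2692/35, 117, 1289/35]
L4 α=4/5: [21452/175, 389/5, 36849/175]
= [123, 78, 211]

(1,2) stack=L1,L2,L4,L5,L6,L7; from [0,0,0]:
+L1 (α=1/3) → [107/3, 63, 118/3]
+L2 (α=2/5) → [117/5, 197/5, 328/5]
+L4 (α=1/3) → [348/5, 424/15, 1216/15]
+L5 (α=1) → [202, 28, 119]
+L6 (α=1/4) → [160, 233/4, 405/4]
+L7 (α=1/4) → [509/4, 871/16, 1691/16]
rounded: [127, 54, 106]


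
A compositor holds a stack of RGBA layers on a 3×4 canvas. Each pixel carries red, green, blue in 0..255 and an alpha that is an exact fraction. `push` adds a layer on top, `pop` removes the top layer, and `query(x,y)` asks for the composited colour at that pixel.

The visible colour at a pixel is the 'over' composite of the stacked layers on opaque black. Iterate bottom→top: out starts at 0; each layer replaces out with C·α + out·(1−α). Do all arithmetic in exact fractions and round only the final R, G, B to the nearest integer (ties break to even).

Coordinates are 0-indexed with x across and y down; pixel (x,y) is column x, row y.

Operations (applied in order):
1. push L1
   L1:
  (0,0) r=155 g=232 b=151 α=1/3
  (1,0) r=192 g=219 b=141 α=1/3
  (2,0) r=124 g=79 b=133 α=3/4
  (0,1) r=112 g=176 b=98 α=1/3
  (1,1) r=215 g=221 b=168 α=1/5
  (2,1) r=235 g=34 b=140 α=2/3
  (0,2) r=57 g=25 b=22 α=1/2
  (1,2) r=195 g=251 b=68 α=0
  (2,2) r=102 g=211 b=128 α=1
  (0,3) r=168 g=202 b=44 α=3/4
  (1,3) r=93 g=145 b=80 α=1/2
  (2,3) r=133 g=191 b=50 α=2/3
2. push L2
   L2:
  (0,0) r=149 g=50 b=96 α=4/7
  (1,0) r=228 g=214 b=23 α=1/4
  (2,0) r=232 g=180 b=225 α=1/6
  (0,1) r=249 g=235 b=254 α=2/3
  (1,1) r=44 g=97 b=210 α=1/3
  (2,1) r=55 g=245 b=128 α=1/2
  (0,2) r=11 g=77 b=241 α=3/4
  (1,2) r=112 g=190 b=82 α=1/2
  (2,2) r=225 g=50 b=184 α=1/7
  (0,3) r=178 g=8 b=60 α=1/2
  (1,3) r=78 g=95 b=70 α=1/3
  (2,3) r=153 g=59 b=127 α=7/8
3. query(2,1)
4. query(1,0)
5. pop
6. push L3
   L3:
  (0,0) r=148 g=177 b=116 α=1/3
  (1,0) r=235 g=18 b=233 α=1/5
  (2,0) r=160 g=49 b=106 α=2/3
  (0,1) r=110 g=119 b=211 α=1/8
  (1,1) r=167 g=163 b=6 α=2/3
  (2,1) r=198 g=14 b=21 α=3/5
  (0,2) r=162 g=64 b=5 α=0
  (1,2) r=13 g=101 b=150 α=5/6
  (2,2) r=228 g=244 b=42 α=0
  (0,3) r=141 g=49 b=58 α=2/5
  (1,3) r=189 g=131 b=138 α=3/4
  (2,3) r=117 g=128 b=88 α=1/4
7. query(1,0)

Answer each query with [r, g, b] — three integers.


(2,1) stack=L1,L2; from [0,0,0]:
+L1 (α=2/3) → [470/3, 68/3, 280/3]
+L2 (α=1/2) → [635/6, 803/6, 332/3]
= [106, 134, 111]

at x=1,y=0 over L1,L2:
L1 α=1/3: [64, 73, 47]
L2 α=1/4: [105, 433/4, 41]
rounded: [105, 108, 41]

(1,0) stack=L1,L3; from [0,0,0]:
+L1 (α=1/3) → [64, 73, 47]
+L3 (α=1/5) → [491/5, 62, 421/5]
→ [98, 62, 84]


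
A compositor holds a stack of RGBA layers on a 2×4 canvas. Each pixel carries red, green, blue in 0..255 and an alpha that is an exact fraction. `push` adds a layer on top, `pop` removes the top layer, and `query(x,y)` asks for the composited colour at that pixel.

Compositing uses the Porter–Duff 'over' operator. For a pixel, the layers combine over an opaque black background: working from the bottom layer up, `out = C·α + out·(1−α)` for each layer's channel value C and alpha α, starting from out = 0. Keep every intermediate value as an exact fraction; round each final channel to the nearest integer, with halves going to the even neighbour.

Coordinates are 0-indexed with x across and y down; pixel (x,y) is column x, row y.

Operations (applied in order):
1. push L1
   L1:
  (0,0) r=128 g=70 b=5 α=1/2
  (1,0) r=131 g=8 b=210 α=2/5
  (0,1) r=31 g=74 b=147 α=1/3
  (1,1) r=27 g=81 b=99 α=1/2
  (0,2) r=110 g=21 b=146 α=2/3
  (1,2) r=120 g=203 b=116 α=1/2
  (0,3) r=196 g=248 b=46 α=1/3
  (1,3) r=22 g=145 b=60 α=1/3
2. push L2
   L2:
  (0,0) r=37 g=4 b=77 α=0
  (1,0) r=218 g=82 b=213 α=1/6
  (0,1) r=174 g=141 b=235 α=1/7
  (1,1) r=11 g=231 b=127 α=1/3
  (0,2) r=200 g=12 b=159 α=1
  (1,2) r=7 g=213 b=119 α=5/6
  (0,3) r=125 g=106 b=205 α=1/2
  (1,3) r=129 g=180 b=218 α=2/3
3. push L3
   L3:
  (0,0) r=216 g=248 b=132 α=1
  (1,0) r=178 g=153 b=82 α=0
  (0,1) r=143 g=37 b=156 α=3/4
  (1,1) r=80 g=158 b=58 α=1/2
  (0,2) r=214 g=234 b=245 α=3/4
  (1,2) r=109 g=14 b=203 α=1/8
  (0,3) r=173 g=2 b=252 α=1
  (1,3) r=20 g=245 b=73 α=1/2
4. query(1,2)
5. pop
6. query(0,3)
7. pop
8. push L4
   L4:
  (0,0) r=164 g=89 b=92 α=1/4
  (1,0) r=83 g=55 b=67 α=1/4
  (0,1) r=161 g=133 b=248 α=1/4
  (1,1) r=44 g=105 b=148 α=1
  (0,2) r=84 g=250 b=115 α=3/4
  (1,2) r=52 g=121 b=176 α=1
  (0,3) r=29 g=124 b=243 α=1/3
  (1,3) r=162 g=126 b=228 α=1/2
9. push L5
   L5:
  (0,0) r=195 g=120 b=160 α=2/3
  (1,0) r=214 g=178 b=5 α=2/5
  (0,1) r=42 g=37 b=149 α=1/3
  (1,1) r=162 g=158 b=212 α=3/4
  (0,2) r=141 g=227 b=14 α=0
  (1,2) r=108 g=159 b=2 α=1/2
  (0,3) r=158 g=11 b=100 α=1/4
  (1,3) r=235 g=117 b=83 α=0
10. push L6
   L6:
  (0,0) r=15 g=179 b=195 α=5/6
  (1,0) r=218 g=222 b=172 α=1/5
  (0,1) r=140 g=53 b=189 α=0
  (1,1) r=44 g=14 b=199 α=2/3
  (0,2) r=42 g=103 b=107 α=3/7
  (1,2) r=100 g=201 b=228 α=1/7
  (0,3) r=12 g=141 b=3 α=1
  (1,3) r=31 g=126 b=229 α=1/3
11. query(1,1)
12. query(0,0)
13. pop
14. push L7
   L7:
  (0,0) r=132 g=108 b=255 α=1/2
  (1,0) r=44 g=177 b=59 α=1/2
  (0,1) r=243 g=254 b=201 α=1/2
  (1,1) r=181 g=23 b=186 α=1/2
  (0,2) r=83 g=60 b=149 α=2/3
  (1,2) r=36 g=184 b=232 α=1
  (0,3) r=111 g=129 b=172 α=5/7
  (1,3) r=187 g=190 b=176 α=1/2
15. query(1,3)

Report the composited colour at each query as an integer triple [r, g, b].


(1,2) stack=L1,L2,L3; from [0,0,0]:
L1 α=1/2: [60, 203/2, 58]
L2 α=5/6: [95/6, 2333/12, 653/6]
L3 α=1/8: [1319/48, 16499/96, 5789/48]
→ [27, 172, 121]

at x=0,y=3 over L1,L2:
L1 α=1/3: [196/3, 248/3, 46/3]
L2 α=1/2: [571/6, 283/3, 661/6]
→ [95, 94, 110]

(1,1) stack=L1,L4,L5,L6; from [0,0,0]:
+L1 (α=1/2) → [27/2, 81/2, 99/2]
+L4 (α=1) → [44, 105, 148]
+L5 (α=3/4) → [265/2, 579/4, 196]
+L6 (α=2/3) → [147/2, 691/12, 198]
→ [74, 58, 198]

at x=0,y=0 over L1,L4,L5,L6:
after L1 α=1/2: [64, 35, 5/2]
after L4 α=1/4: [89, 97/2, 199/8]
after L5 α=2/3: [479/3, 577/6, 2759/24]
after L6 α=5/6: [352/9, 5947/36, 26159/144]
rounded: [39, 165, 182]

at x=1,y=3 over L1,L4,L5,L7:
+L1 (α=1/3) → [22/3, 145/3, 20]
+L4 (α=1/2) → [254/3, 523/6, 124]
+L5 (α=0) → [254/3, 523/6, 124]
+L7 (α=1/2) → [815/6, 1663/12, 150]
rounded: [136, 139, 150]


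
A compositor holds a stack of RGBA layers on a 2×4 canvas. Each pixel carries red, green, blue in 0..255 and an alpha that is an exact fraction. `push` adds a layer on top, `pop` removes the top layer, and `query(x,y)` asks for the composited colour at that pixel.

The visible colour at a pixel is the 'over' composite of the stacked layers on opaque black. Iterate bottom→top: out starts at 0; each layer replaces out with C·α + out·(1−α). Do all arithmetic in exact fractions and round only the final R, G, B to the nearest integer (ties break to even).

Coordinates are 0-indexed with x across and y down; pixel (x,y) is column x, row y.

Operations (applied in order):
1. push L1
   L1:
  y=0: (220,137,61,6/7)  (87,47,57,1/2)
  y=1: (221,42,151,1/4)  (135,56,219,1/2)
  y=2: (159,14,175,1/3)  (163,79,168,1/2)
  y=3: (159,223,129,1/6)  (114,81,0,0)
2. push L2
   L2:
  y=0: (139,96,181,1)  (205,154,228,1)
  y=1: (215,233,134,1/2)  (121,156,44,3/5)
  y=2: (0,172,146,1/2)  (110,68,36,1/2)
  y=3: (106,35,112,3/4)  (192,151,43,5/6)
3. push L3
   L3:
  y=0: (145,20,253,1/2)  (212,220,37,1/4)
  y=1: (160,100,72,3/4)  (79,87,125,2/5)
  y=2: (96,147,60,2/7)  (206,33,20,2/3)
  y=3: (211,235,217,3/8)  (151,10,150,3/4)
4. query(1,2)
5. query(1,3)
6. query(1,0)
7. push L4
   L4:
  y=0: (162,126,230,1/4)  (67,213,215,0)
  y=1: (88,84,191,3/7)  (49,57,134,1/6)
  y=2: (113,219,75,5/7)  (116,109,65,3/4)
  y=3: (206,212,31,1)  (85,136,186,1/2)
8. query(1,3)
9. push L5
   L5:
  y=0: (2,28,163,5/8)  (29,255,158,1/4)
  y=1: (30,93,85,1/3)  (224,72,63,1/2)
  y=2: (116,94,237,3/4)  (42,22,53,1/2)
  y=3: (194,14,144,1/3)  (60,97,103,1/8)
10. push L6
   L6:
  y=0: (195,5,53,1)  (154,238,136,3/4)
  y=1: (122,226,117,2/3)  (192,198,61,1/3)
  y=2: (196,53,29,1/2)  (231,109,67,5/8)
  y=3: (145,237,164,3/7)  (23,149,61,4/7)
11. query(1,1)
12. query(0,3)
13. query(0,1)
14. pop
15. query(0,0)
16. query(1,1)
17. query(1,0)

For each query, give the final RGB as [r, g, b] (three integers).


(1,2) stack=L1,L2,L3; from [0,0,0]:
+L1 (α=1/2) → [163/2, 79/2, 84]
+L2 (α=1/2) → [383/4, 215/4, 60]
+L3 (α=2/3) → [677/4, 479/12, 100/3]
= [169, 40, 33]

query (1,3) [L1,L2,L3] — begin 0,0,0
after L1 α=0: [0, 0, 0]
after L2 α=5/6: [160, 755/6, 215/6]
after L3 α=3/4: [613/4, 935/24, 2915/24]
= [153, 39, 121]

at x=1,y=0 over L1,L2,L3:
L1 α=1/2: [87/2, 47/2, 57/2]
L2 α=1: [205, 154, 228]
L3 α=1/4: [827/4, 341/2, 721/4]
rounded: [207, 170, 180]

(1,3) stack=L1,L2,L3,L4; from [0,0,0]:
+L1 (α=0) → [0, 0, 0]
+L2 (α=5/6) → [160, 755/6, 215/6]
+L3 (α=3/4) → [613/4, 935/24, 2915/24]
+L4 (α=1/2) → [953/8, 4199/48, 7379/48]
→ [119, 87, 154]

at x=1,y=1 over L1,L2,L3,L4,L5,L6:
L1 α=1/2: [135/2, 28, 219/2]
L2 α=3/5: [498/5, 524/5, 351/5]
L3 α=2/5: [2284/25, 2442/25, 2303/25]
L4 α=1/6: [843/10, 909/10, 991/10]
L5 α=1/2: [3083/20, 1629/20, 1621/20]
L6 α=1/3: [5003/30, 1203/10, 2231/30]
= [167, 120, 74]

at x=0,y=3 over L1,L2,L3,L4,L5,L6:
L1 α=1/6: [53/2, 223/6, 43/2]
L2 α=3/4: [689/8, 853/24, 715/8]
L3 α=3/8: [8509/64, 21185/192, 8783/64]
L4 α=1: [206, 212, 31]
L5 α=1/3: [202, 146, 206/3]
L6 α=3/7: [1243/7, 185, 2300/21]
= [178, 185, 110]

at x=0,y=1 over L1,L2,L3,L4,L5,L6:
+L1 (α=1/4) → [221/4, 21/2, 151/4]
+L2 (α=1/2) → [1081/8, 487/4, 687/8]
+L3 (α=3/4) → [4921/32, 1687/16, 2415/32]
+L4 (α=3/7) → [7033/56, 385/4, 6999/56]
+L5 (α=1/3) → [7873/84, 571/6, 9379/84]
+L6 (α=2/3) → [28369/252, 3283/18, 29035/252]
→ [113, 182, 115]

query (0,0) [L1,L2,L3,L4,L5] — begin 0,0,0
after L1 α=6/7: [1320/7, 822/7, 366/7]
after L2 α=1: [139, 96, 181]
after L3 α=1/2: [142, 58, 217]
after L4 α=1/4: [147, 75, 881/4]
after L5 α=5/8: [451/8, 365/8, 5903/32]
→ [56, 46, 184]

at x=1,y=1 over L1,L2,L3,L4,L5:
after L1 α=1/2: [135/2, 28, 219/2]
after L2 α=3/5: [498/5, 524/5, 351/5]
after L3 α=2/5: [2284/25, 2442/25, 2303/25]
after L4 α=1/6: [843/10, 909/10, 991/10]
after L5 α=1/2: [3083/20, 1629/20, 1621/20]
rounded: [154, 81, 81]

at x=1,y=0 over L1,L2,L3,L4,L5:
after L1 α=1/2: [87/2, 47/2, 57/2]
after L2 α=1: [205, 154, 228]
after L3 α=1/4: [827/4, 341/2, 721/4]
after L4 α=0: [827/4, 341/2, 721/4]
after L5 α=1/4: [2597/16, 1533/8, 2795/16]
→ [162, 192, 175]
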